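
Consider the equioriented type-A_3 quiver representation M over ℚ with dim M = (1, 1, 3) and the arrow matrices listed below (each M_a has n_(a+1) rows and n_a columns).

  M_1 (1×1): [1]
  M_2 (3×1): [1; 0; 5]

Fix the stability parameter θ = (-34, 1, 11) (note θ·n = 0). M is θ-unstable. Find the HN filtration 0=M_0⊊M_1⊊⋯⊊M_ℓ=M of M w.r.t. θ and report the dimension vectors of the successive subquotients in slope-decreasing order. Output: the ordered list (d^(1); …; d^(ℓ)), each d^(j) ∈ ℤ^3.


Barcode: M ≅ I[1,3], I[3,3]^2. HN layers by μ_θ (3 steps, strictly decreasing):
  μ^(1)=11; μ^(2)=1; μ^(3)=-34

((0, 0, 3); (0, 1, 0); (1, 0, 0))


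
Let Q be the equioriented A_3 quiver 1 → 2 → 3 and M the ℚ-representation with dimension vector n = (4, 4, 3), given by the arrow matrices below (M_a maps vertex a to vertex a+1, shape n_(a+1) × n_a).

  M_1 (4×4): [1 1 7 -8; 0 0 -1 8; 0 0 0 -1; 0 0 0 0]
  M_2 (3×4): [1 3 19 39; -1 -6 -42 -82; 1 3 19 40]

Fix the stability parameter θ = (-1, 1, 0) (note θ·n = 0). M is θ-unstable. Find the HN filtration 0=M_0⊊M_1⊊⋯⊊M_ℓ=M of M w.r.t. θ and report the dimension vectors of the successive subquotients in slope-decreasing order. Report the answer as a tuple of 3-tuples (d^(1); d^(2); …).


Interval decomposition of M: I[1,1], I[1,2], I[1,3]^2, I[2,3].
HN type (ℓ=3): μ^(1)=1; μ^(2)=1/2; μ^(3)=-1

((0, 1, 0); (0, 3, 3); (4, 0, 0))


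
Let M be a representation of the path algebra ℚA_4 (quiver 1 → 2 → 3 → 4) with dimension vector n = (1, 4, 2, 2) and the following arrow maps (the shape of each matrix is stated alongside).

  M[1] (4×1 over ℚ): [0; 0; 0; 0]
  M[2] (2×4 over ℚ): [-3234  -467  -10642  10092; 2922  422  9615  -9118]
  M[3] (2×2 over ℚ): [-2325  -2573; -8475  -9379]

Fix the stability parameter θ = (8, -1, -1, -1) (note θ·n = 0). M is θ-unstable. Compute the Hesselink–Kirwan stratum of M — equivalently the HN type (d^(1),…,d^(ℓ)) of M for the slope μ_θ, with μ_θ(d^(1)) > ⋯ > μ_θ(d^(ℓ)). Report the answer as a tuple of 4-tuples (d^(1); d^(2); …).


Barcode: M ≅ I[1,1], I[2,2]^2, I[2,3], I[2,4], I[4,4]. HN layers by μ_θ (2 steps, strictly decreasing):
  μ^(1)=8; μ^(2)=-1

((1, 0, 0, 0); (0, 4, 2, 2))


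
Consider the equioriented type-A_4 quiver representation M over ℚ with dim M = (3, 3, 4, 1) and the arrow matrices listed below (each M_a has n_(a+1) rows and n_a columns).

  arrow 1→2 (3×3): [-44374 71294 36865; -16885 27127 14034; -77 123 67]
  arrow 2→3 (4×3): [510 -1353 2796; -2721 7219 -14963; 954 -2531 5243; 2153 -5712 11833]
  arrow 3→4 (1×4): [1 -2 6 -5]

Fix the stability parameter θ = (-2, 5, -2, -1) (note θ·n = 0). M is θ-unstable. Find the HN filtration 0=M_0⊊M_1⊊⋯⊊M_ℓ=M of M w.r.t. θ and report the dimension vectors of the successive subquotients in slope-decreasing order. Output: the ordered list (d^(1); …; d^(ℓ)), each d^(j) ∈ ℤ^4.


Barcode: M ≅ I[1,1], I[1,3], I[1,4], I[2,3], I[3,3]. HN layers by μ_θ (3 steps, strictly decreasing):
  μ^(1)=3/2; μ^(2)=2/3; μ^(3)=-2

((0, 2, 2, 0); (0, 1, 1, 1); (3, 0, 1, 0))


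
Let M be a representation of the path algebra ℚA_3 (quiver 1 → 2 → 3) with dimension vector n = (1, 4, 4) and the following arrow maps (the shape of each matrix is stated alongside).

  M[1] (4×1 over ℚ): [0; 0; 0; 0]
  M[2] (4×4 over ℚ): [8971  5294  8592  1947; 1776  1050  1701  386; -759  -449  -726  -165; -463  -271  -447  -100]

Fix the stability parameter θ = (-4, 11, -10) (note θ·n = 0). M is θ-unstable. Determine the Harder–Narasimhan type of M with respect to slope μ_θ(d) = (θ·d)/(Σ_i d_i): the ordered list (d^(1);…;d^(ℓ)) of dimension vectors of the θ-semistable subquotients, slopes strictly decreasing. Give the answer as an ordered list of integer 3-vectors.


Barcode: M ≅ I[1,1], I[2,3]^4. HN layers by μ_θ (2 steps, strictly decreasing):
  μ^(1)=1/2; μ^(2)=-4

((0, 4, 4); (1, 0, 0))


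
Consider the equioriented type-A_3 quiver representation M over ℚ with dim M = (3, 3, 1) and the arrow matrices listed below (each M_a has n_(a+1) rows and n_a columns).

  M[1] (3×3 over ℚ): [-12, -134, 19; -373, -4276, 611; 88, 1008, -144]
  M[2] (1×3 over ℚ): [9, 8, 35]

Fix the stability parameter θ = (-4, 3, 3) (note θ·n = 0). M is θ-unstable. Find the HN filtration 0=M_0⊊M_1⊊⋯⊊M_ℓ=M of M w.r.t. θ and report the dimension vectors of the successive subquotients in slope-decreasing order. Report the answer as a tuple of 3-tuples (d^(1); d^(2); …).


Barcode: M ≅ I[1,1], I[1,2], I[1,3], I[2,2]. HN layers by μ_θ (2 steps, strictly decreasing):
  μ^(1)=3; μ^(2)=-4

((0, 3, 1); (3, 0, 0))


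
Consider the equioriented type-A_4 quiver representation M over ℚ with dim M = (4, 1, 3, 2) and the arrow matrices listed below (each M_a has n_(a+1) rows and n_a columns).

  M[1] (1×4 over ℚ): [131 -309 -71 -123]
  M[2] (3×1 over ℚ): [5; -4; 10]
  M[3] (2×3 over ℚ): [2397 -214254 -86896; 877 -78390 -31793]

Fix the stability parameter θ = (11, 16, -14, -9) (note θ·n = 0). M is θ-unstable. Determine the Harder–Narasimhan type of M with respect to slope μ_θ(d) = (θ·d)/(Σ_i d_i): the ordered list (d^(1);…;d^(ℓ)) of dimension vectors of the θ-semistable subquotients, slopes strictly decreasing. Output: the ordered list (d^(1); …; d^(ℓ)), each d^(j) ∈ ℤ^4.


Barcode: M ≅ I[1,1]^3, I[1,4], I[3,3], I[3,4]. HN layers by μ_θ (4 steps, strictly decreasing):
  μ^(1)=11; μ^(2)=1; μ^(3)=-9; μ^(4)=-14

((3, 0, 0, 0); (1, 1, 1, 1); (0, 0, 0, 1); (0, 0, 2, 0))


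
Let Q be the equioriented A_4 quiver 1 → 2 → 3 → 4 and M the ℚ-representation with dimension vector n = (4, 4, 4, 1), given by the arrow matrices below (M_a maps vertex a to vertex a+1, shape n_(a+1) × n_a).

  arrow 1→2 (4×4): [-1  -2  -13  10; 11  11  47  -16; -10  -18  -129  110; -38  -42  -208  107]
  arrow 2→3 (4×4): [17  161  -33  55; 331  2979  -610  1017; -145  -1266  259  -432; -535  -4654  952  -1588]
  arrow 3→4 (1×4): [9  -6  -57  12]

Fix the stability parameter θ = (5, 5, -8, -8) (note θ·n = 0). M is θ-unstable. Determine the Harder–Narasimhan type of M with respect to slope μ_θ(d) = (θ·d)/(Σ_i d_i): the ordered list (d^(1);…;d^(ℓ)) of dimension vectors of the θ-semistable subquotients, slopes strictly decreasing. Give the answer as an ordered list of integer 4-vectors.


Barcode: M ≅ I[1,2], I[1,3]^2, I[1,4], I[3,3]. HN layers by μ_θ (4 steps, strictly decreasing):
  μ^(1)=5; μ^(2)=2/3; μ^(3)=-3/2; μ^(4)=-8

((1, 1, 0, 0); (2, 2, 2, 0); (1, 1, 1, 1); (0, 0, 1, 0))


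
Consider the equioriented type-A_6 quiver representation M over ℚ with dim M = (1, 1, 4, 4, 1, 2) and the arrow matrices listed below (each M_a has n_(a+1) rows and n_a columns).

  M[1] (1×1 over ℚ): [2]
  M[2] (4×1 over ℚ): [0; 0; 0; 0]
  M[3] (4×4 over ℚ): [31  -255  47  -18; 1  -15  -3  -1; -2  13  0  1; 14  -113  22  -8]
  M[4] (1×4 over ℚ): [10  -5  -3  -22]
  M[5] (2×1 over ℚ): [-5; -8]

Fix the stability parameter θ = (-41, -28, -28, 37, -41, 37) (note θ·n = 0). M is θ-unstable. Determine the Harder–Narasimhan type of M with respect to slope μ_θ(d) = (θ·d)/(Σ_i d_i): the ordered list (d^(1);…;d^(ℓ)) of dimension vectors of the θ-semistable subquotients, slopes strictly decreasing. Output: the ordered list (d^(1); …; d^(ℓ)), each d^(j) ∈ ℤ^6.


Barcode: M ≅ I[1,2], I[3,4]^3, I[3,6], I[6,6]. HN layers by μ_θ (4 steps, strictly decreasing):
  μ^(1)=37; μ^(2)=-2; μ^(3)=-28; μ^(4)=-41

((0, 0, 0, 3, 0, 2); (0, 0, 0, 1, 1, 0); (0, 1, 4, 0, 0, 0); (1, 0, 0, 0, 0, 0))


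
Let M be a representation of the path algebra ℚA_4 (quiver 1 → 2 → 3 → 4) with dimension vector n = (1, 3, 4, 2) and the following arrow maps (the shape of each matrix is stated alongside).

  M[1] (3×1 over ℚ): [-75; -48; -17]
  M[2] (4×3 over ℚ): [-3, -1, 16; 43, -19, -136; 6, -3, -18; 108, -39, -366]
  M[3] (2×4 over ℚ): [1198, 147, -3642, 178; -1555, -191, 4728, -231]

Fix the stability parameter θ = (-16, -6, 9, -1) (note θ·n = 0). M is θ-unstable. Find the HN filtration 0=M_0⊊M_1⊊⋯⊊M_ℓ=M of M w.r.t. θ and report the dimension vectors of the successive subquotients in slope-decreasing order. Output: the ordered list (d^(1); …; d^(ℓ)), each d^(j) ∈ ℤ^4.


Barcode: M ≅ I[1,4], I[2,2], I[2,4], I[3,3]^2. HN layers by μ_θ (4 steps, strictly decreasing):
  μ^(1)=9; μ^(2)=4; μ^(3)=-6; μ^(4)=-16

((0, 0, 2, 0); (0, 0, 2, 2); (0, 3, 0, 0); (1, 0, 0, 0))


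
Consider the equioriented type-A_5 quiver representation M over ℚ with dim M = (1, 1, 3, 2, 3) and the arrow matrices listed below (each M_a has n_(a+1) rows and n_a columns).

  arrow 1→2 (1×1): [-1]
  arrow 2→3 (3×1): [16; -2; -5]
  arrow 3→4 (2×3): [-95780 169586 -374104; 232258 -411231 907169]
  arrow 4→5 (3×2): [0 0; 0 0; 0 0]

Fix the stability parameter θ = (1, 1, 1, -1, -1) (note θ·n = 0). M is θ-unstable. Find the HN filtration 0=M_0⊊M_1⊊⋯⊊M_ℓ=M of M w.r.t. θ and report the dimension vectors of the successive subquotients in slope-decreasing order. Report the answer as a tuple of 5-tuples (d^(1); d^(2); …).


Barcode: M ≅ I[1,4], I[3,3], I[3,4], I[5,5]^3. HN layers by μ_θ (4 steps, strictly decreasing):
  μ^(1)=1; μ^(2)=1/2; μ^(3)=0; μ^(4)=-1

((0, 0, 1, 0, 0); (1, 1, 1, 1, 0); (0, 0, 1, 1, 0); (0, 0, 0, 0, 3))


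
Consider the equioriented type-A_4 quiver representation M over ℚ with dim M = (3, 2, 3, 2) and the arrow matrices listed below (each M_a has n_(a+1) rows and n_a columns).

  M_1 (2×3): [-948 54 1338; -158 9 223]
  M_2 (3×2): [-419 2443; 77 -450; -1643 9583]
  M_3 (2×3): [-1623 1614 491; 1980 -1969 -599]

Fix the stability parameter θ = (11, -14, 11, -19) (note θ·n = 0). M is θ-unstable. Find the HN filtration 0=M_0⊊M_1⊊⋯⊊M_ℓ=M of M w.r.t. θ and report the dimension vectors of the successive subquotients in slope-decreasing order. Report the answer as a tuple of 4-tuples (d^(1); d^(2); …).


Via rank(M_{q-1}∘⋯∘M_p): M ≅ I[1,1]^2, I[1,4], I[2,4], I[3,3].
μ_θ-semistable layers: μ^(1)=11; μ^(2)=-11/4; μ^(3)=-4; μ^(4)=-14

((2, 0, 1, 0); (1, 1, 1, 1); (0, 0, 1, 1); (0, 1, 0, 0))


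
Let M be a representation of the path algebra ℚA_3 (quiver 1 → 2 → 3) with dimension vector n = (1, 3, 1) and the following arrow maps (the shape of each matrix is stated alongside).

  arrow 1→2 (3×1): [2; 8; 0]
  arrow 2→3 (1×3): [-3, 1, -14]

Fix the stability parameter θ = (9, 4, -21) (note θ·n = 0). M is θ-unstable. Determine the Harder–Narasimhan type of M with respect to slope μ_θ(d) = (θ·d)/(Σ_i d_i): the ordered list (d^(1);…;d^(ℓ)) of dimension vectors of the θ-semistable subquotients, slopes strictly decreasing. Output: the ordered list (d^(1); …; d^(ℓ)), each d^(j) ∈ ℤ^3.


Barcode: M ≅ I[1,3], I[2,2]^2. HN layers by μ_θ (2 steps, strictly decreasing):
  μ^(1)=4; μ^(2)=-8/3

((0, 2, 0); (1, 1, 1))


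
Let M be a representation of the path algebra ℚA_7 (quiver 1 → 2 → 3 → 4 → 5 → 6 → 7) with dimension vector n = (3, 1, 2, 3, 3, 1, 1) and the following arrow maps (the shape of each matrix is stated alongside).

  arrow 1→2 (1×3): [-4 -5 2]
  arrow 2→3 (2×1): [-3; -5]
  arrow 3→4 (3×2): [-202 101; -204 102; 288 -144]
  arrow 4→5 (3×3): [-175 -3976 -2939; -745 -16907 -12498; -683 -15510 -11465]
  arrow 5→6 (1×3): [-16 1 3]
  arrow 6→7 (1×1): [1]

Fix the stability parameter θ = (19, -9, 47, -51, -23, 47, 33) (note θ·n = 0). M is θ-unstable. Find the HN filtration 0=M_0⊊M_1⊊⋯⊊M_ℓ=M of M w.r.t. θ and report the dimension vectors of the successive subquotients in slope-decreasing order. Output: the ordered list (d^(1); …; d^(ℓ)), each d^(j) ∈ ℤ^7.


Via rank(M_{q-1}∘⋯∘M_p): M ≅ I[1,1]^2, I[1,5], I[3,3], I[4,4], I[4,7], I[5,5].
μ_θ-semistable layers: μ^(1)=47; μ^(2)=40; μ^(3)=19; μ^(4)=-17/5; μ^(5)=-23; μ^(6)=-51

((0, 0, 1, 0, 0, 0, 0); (0, 0, 0, 0, 0, 1, 1); (2, 0, 0, 0, 0, 0, 0); (1, 1, 1, 1, 1, 0, 0); (0, 0, 0, 0, 2, 0, 0); (0, 0, 0, 2, 0, 0, 0))


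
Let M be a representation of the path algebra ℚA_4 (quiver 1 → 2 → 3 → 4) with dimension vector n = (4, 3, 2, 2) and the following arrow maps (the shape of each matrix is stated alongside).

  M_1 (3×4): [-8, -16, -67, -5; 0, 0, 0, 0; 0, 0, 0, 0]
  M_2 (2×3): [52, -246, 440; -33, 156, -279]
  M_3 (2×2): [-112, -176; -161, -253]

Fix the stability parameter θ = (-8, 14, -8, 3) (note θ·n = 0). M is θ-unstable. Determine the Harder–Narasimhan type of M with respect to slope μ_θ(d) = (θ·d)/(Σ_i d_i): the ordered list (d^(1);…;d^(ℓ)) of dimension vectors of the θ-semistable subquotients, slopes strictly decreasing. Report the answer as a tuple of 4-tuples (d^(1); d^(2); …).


Interval decomposition of M: I[1,1]^3, I[1,4], I[2,2], I[2,3], I[4,4].
HN type (ℓ=3): μ^(1)=14; μ^(2)=3; μ^(3)=-8

((0, 1, 0, 0); (0, 2, 2, 2); (4, 0, 0, 0))


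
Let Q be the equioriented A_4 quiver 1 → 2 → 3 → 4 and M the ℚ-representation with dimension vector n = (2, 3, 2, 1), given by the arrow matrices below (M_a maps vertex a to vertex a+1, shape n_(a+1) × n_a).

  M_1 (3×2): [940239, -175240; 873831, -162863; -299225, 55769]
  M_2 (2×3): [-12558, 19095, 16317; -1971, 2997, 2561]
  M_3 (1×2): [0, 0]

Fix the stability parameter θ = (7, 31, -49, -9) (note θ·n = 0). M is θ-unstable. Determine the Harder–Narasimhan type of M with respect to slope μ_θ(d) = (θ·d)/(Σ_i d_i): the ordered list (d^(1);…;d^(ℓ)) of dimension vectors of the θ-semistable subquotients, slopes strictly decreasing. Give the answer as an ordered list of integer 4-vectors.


Barcode: M ≅ I[1,2], I[1,3], I[2,3], I[4,4]. HN layers by μ_θ (4 steps, strictly decreasing):
  μ^(1)=31; μ^(2)=7; μ^(3)=-11/3; μ^(4)=-9

((0, 1, 0, 0); (1, 0, 0, 0); (1, 1, 1, 0); (0, 1, 1, 1))


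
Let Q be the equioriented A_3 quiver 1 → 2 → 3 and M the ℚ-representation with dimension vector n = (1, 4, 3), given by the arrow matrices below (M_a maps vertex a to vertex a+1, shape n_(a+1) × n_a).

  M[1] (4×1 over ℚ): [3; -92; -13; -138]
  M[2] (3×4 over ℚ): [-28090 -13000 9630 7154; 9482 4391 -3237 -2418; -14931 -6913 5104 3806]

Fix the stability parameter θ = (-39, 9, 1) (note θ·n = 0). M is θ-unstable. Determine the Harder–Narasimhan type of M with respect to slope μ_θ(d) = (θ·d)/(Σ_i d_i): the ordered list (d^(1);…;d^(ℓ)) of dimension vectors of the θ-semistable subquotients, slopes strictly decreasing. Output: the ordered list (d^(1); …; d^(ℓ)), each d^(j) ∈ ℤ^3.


Via rank(M_{q-1}∘⋯∘M_p): M ≅ I[1,3], I[2,2], I[2,3]^2.
μ_θ-semistable layers: μ^(1)=9; μ^(2)=5; μ^(3)=-39

((0, 1, 0); (0, 3, 3); (1, 0, 0))


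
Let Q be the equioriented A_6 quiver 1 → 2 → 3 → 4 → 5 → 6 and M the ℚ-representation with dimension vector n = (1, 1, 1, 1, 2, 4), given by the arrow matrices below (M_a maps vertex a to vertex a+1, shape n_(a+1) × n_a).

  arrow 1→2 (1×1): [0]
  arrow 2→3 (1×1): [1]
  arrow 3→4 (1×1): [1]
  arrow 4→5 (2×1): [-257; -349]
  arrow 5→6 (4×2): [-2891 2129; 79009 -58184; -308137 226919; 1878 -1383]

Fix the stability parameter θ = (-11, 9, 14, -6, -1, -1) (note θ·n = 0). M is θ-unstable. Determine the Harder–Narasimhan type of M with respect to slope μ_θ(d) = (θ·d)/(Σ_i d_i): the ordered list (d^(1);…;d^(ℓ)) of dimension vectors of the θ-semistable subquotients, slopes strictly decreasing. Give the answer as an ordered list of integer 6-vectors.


Barcode: M ≅ I[1,1], I[2,6], I[5,6], I[6,6]^2. HN layers by μ_θ (3 steps, strictly decreasing):
  μ^(1)=3; μ^(2)=-1; μ^(3)=-11

((0, 1, 1, 1, 1, 1); (0, 0, 0, 0, 1, 3); (1, 0, 0, 0, 0, 0))


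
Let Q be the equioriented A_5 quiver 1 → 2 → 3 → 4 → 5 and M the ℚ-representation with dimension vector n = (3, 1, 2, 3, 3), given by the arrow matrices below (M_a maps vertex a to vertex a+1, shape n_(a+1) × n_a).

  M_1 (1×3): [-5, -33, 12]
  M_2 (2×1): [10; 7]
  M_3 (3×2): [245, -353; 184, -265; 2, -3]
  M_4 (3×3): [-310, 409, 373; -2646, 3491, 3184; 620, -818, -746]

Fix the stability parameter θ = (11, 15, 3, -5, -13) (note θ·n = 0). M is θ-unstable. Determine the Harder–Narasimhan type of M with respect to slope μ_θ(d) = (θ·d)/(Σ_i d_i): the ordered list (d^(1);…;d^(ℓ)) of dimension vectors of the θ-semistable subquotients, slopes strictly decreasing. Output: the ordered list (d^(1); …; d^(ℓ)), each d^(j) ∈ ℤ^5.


Interval decomposition of M: I[1,1]^2, I[1,5], I[3,4], I[4,5], I[5,5].
HN type (ℓ=5): μ^(1)=11; μ^(2)=11/5; μ^(3)=-1; μ^(4)=-9; μ^(5)=-13

((2, 0, 0, 0, 0); (1, 1, 1, 1, 1); (0, 0, 1, 1, 0); (0, 0, 0, 1, 1); (0, 0, 0, 0, 1))


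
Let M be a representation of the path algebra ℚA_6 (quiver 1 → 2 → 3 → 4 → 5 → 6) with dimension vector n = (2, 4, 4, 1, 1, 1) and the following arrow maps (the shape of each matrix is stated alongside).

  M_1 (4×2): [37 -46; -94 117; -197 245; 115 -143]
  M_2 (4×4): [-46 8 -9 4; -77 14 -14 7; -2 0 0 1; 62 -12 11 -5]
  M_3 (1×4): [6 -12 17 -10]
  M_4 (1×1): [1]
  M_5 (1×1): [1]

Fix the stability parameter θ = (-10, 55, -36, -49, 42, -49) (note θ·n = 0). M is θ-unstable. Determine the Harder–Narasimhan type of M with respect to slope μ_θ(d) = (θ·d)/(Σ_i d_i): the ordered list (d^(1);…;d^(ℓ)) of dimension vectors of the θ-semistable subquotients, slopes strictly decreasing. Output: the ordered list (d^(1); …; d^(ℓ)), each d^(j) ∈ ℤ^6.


Interval decomposition of M: I[1,3], I[1,6], I[2,2], I[2,3], I[3,3].
HN type (ℓ=5): μ^(1)=55; μ^(2)=19/2; μ^(3)=-7/2; μ^(4)=-10; μ^(5)=-36

((0, 1, 0, 0, 0, 0); (0, 2, 2, 0, 0, 0); (0, 0, 0, 0, 1, 1); (2, 1, 1, 1, 0, 0); (0, 0, 1, 0, 0, 0))


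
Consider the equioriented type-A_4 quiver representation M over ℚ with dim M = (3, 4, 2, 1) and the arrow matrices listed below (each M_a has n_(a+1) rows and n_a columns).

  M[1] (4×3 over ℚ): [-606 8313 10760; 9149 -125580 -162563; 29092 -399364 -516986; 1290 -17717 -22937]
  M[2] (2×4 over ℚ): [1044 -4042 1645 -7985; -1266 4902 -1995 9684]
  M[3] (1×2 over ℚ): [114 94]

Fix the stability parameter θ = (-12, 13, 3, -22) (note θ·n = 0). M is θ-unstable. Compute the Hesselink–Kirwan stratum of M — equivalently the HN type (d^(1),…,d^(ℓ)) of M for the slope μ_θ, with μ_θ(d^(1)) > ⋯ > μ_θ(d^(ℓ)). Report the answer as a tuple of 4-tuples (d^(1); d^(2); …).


Via rank(M_{q-1}∘⋯∘M_p): M ≅ I[1,2], I[1,3], I[1,4], I[2,2].
μ_θ-semistable layers: μ^(1)=13; μ^(2)=8; μ^(3)=-2; μ^(4)=-12

((0, 2, 0, 0); (0, 1, 1, 0); (0, 1, 1, 1); (3, 0, 0, 0))


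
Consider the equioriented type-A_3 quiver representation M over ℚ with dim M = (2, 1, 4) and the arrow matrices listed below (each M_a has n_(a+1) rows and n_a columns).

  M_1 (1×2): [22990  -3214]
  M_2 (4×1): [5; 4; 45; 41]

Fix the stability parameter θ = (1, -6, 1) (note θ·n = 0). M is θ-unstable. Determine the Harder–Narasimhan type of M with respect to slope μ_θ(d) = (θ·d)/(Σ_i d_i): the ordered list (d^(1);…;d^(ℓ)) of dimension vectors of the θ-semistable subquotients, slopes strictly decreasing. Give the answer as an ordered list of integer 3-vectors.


Interval decomposition of M: I[1,1], I[1,3], I[3,3]^3.
HN type (ℓ=2): μ^(1)=1; μ^(2)=-5/2

((1, 0, 4); (1, 1, 0))


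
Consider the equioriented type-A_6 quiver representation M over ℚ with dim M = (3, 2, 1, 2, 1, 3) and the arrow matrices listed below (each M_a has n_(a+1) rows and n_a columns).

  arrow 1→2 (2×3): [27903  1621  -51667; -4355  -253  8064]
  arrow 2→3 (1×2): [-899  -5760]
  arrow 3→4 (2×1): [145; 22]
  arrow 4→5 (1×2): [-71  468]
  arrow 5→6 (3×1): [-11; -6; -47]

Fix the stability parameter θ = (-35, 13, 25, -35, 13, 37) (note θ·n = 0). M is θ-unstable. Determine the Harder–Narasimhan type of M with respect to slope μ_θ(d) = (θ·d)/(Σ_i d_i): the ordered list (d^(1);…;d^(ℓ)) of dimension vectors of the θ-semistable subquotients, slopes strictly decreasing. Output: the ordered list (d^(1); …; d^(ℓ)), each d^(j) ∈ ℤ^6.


Barcode: M ≅ I[1,1], I[1,2], I[1,6], I[4,4], I[6,6]^2. HN layers by μ_θ (4 steps, strictly decreasing):
  μ^(1)=37; μ^(2)=13; μ^(3)=1; μ^(4)=-35

((0, 0, 0, 0, 0, 3); (0, 1, 0, 0, 1, 0); (0, 1, 1, 1, 0, 0); (3, 0, 0, 1, 0, 0))


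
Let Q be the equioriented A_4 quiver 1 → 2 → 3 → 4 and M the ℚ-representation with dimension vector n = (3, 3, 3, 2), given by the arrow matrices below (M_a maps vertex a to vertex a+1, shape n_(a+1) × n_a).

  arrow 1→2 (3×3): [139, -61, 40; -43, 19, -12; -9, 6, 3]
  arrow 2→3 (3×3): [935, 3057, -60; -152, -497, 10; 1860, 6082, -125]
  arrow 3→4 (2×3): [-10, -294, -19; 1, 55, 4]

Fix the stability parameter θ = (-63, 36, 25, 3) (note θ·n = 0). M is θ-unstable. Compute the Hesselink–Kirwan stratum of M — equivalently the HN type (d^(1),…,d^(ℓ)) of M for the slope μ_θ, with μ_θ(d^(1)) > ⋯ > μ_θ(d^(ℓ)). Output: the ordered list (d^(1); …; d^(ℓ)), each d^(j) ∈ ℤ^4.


Barcode: M ≅ I[1,3], I[1,4]^2. HN layers by μ_θ (3 steps, strictly decreasing):
  μ^(1)=61/2; μ^(2)=64/3; μ^(3)=-63

((0, 1, 1, 0); (0, 2, 2, 2); (3, 0, 0, 0))


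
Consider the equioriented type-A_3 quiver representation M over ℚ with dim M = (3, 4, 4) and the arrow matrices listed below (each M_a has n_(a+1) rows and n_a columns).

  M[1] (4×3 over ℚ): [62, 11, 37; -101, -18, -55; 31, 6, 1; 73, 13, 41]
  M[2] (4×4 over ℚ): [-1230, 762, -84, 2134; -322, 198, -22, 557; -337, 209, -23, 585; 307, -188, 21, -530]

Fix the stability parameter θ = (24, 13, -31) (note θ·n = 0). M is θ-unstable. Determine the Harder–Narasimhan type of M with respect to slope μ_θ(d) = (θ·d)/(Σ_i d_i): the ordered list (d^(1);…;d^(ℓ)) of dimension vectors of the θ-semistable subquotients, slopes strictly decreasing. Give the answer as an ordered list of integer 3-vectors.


Via rank(M_{q-1}∘⋯∘M_p): M ≅ I[1,3]^3, I[2,3].
μ_θ-semistable layers: μ^(1)=2; μ^(2)=-9

((3, 3, 3); (0, 1, 1))


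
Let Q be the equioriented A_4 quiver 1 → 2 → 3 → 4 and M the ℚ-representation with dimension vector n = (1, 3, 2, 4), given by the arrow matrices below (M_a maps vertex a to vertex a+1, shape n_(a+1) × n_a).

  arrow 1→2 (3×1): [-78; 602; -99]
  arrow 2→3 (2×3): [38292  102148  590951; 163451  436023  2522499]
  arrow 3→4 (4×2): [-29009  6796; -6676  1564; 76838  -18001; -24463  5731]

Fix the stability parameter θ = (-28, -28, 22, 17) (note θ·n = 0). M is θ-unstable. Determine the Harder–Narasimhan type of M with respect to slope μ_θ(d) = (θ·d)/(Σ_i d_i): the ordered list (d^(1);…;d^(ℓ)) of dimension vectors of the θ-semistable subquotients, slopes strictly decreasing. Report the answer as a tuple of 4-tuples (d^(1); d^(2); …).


Barcode: M ≅ I[1,4], I[2,2], I[2,4], I[4,4]^2. HN layers by μ_θ (3 steps, strictly decreasing):
  μ^(1)=39/2; μ^(2)=17; μ^(3)=-28

((0, 0, 2, 2); (0, 0, 0, 2); (1, 3, 0, 0))


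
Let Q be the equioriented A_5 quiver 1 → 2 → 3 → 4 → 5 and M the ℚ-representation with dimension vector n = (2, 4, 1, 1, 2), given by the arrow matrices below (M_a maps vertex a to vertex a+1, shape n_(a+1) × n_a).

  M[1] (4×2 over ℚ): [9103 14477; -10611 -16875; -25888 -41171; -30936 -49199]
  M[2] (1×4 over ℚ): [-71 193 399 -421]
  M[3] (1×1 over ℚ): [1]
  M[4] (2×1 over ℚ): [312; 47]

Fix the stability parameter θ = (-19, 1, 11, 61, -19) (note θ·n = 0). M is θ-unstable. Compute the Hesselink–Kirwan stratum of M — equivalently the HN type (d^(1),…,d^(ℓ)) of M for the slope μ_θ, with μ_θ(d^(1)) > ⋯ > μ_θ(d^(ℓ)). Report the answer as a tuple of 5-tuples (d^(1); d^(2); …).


Via rank(M_{q-1}∘⋯∘M_p): M ≅ I[1,2], I[1,5], I[2,2]^2, I[5,5].
μ_θ-semistable layers: μ^(1)=21; μ^(2)=11; μ^(3)=1; μ^(4)=-19

((0, 0, 0, 1, 1); (0, 0, 1, 0, 0); (0, 4, 0, 0, 0); (2, 0, 0, 0, 1))


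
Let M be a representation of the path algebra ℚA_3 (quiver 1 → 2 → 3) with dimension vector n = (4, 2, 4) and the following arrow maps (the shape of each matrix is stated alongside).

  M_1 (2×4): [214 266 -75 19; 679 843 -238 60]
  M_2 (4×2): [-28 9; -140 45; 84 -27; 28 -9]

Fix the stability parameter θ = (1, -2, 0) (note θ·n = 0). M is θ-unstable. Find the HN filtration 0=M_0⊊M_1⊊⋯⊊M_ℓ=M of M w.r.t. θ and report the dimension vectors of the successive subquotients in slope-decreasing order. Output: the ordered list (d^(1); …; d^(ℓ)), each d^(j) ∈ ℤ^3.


Via rank(M_{q-1}∘⋯∘M_p): M ≅ I[1,1]^2, I[1,2], I[1,3], I[3,3]^3.
μ_θ-semistable layers: μ^(1)=1; μ^(2)=0; μ^(3)=-1/2

((2, 0, 0); (0, 0, 4); (2, 2, 0))


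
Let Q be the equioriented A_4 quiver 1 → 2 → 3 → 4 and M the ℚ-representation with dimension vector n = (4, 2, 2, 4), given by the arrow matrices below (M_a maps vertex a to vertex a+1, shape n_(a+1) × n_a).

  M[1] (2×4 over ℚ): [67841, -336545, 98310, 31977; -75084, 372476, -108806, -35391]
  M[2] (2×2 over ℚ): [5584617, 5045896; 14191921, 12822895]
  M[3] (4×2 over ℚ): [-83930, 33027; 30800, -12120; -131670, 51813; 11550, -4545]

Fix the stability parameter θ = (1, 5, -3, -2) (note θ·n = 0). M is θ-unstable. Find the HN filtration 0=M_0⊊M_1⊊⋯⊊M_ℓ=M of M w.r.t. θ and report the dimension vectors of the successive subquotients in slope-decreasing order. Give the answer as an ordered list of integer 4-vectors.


Barcode: M ≅ I[1,1]^2, I[1,3], I[1,4], I[4,4]^3. HN layers by μ_θ (3 steps, strictly decreasing):
  μ^(1)=1; μ^(2)=1/4; μ^(3)=-2

((3, 1, 1, 0); (1, 1, 1, 1); (0, 0, 0, 3))


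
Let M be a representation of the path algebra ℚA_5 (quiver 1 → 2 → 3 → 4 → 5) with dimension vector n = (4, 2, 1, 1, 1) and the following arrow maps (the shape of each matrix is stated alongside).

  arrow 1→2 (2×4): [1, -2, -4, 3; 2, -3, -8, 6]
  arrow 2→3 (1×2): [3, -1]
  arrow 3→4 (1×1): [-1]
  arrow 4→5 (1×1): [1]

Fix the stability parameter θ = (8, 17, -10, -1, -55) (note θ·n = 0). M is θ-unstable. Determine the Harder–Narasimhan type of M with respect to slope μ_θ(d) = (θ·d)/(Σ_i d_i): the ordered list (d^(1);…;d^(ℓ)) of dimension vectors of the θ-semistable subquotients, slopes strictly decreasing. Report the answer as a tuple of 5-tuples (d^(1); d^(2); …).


Via rank(M_{q-1}∘⋯∘M_p): M ≅ I[1,1]^2, I[1,2], I[1,5].
μ_θ-semistable layers: μ^(1)=17; μ^(2)=8; μ^(3)=-41/5

((0, 1, 0, 0, 0); (3, 0, 0, 0, 0); (1, 1, 1, 1, 1))


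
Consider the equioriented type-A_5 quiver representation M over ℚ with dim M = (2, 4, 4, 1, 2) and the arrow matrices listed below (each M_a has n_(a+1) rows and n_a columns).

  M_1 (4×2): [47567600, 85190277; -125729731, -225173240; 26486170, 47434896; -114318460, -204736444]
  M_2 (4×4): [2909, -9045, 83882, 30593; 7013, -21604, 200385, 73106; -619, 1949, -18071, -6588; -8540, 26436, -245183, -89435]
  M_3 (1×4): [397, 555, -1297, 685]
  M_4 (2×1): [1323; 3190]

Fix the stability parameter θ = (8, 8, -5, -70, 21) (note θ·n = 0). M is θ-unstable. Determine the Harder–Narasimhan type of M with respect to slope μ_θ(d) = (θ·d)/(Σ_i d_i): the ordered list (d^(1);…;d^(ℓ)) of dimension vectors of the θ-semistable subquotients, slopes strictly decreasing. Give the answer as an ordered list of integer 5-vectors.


Interval decomposition of M: I[1,3], I[1,5], I[2,2], I[2,3], I[3,3], I[5,5].
HN type (ℓ=6): μ^(1)=21; μ^(2)=8; μ^(3)=11/3; μ^(4)=3/2; μ^(5)=-5; μ^(6)=-59/4

((0, 0, 0, 0, 2); (0, 1, 0, 0, 0); (1, 1, 1, 0, 0); (0, 1, 1, 0, 0); (0, 0, 1, 0, 0); (1, 1, 1, 1, 0))


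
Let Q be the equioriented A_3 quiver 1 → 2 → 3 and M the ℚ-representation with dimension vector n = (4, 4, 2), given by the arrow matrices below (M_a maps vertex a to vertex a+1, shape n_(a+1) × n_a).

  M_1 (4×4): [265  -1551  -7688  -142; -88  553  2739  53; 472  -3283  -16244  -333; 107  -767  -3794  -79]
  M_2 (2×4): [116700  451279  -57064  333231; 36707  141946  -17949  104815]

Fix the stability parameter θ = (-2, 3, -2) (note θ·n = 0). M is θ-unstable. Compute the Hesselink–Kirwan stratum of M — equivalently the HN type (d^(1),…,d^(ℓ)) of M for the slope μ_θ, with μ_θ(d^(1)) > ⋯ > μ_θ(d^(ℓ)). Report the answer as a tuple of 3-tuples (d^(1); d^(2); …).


Via rank(M_{q-1}∘⋯∘M_p): M ≅ I[1,2]^2, I[1,3]^2.
μ_θ-semistable layers: μ^(1)=3; μ^(2)=1/2; μ^(3)=-2

((0, 2, 0); (0, 2, 2); (4, 0, 0))


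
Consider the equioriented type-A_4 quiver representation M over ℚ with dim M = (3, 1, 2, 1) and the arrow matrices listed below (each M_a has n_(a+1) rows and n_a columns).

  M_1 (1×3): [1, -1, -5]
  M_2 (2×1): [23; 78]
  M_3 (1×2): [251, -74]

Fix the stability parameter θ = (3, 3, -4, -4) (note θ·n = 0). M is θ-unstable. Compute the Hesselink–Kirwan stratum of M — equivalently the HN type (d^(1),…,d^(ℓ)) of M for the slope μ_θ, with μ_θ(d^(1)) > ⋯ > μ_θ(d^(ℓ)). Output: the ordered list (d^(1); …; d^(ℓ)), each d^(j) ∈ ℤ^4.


Interval decomposition of M: I[1,1]^2, I[1,4], I[3,3].
HN type (ℓ=3): μ^(1)=3; μ^(2)=-1/2; μ^(3)=-4

((2, 0, 0, 0); (1, 1, 1, 1); (0, 0, 1, 0))


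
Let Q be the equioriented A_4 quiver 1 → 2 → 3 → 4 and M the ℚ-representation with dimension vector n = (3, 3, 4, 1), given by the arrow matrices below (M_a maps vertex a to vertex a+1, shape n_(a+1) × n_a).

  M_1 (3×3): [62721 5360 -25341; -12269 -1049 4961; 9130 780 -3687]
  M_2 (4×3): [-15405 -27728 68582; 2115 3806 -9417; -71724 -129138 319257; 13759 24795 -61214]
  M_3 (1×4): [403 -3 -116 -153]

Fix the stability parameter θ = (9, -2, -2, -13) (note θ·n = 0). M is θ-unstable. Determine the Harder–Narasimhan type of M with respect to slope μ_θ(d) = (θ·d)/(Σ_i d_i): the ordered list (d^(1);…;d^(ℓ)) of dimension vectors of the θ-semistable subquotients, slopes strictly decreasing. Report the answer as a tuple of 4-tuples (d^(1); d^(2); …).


Via rank(M_{q-1}∘⋯∘M_p): M ≅ I[1,3]^2, I[1,4], I[3,3].
μ_θ-semistable layers: μ^(1)=5/3; μ^(2)=-2

((2, 2, 2, 0); (1, 1, 2, 1))


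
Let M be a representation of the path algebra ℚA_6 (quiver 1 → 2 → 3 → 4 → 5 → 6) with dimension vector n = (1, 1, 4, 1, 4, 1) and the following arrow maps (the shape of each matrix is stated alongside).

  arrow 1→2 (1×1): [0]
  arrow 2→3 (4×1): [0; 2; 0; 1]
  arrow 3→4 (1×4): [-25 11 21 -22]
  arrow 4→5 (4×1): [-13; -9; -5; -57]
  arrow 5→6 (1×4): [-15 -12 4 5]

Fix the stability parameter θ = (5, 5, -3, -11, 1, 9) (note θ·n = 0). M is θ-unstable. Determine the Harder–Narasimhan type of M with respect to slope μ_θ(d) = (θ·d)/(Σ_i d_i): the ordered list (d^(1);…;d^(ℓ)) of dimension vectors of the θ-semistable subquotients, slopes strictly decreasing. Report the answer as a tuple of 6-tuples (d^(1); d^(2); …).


Barcode: M ≅ I[1,1], I[2,3], I[3,3]^2, I[3,6], I[5,5]^3. HN layers by μ_θ (5 steps, strictly decreasing):
  μ^(1)=9; μ^(2)=5; μ^(3)=1; μ^(4)=-3; μ^(5)=-7

((0, 0, 0, 0, 0, 1); (1, 0, 0, 0, 0, 0); (0, 1, 1, 0, 4, 0); (0, 0, 2, 0, 0, 0); (0, 0, 1, 1, 0, 0))


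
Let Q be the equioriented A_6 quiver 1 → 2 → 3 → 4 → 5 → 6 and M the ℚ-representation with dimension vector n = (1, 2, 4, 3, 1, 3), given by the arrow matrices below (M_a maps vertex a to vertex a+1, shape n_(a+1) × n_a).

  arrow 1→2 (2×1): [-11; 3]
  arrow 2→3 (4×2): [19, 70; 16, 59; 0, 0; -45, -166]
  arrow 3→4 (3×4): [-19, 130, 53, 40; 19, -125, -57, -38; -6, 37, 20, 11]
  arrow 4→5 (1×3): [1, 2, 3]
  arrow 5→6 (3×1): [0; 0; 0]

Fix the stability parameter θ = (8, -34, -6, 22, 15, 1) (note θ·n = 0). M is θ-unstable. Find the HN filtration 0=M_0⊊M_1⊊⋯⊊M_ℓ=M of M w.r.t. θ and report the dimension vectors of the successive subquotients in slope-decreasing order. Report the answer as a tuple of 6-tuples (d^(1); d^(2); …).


Via rank(M_{q-1}∘⋯∘M_p): M ≅ I[1,5], I[2,4], I[3,3], I[3,4], I[6,6]^3.
μ_θ-semistable layers: μ^(1)=22; μ^(2)=37/2; μ^(3)=1; μ^(4)=-6; μ^(5)=-13; μ^(6)=-34

((0, 0, 0, 2, 0, 0); (0, 0, 0, 1, 1, 0); (0, 0, 0, 0, 0, 3); (0, 0, 4, 0, 0, 0); (1, 1, 0, 0, 0, 0); (0, 1, 0, 0, 0, 0))


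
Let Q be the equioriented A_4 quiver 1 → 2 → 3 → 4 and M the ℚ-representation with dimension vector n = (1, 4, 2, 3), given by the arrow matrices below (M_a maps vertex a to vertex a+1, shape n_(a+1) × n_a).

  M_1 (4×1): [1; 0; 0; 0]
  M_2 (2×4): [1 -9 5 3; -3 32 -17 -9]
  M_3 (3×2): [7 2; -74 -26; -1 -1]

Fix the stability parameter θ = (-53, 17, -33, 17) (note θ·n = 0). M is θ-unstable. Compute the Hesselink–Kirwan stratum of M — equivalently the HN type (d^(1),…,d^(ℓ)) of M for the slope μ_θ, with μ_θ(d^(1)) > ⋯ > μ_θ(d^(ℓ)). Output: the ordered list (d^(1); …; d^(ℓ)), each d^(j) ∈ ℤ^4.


Barcode: M ≅ I[1,4], I[2,2]^2, I[2,4], I[4,4]. HN layers by μ_θ (3 steps, strictly decreasing):
  μ^(1)=17; μ^(2)=-8; μ^(3)=-53

((0, 2, 0, 3); (0, 2, 2, 0); (1, 0, 0, 0))


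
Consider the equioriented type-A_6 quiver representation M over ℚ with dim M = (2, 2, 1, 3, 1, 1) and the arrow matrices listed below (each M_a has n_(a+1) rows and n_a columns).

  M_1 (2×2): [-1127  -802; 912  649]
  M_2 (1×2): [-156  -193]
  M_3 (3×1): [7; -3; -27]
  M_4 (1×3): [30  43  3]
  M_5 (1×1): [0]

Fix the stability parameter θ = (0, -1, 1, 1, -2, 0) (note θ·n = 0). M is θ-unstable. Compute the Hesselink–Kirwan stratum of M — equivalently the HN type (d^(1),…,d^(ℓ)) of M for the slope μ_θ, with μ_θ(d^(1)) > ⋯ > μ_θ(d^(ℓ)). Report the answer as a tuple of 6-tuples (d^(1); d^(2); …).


Interval decomposition of M: I[1,2], I[1,4], I[4,4], I[4,5], I[6,6].
HN type (ℓ=3): μ^(1)=1; μ^(2)=0; μ^(3)=-1/2

((0, 0, 1, 2, 0, 0); (0, 0, 0, 0, 0, 1); (2, 2, 0, 1, 1, 0))


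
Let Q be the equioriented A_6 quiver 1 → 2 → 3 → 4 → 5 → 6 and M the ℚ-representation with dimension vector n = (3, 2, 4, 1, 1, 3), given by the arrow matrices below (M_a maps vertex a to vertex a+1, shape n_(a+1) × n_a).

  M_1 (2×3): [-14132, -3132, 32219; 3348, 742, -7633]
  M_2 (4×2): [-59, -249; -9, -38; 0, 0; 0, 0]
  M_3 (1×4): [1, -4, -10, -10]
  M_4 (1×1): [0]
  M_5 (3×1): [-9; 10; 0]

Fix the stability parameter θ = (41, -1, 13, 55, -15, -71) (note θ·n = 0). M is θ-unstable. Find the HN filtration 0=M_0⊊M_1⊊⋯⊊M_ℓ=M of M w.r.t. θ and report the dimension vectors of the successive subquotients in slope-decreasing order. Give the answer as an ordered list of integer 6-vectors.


Interval decomposition of M: I[1,1], I[1,3], I[1,4], I[3,3]^2, I[5,6], I[6,6]^2.
HN type (ℓ=6): μ^(1)=55; μ^(2)=41; μ^(3)=53/3; μ^(4)=13; μ^(5)=-43; μ^(6)=-71

((0, 0, 0, 1, 0, 0); (1, 0, 0, 0, 0, 0); (2, 2, 2, 0, 0, 0); (0, 0, 2, 0, 0, 0); (0, 0, 0, 0, 1, 1); (0, 0, 0, 0, 0, 2))


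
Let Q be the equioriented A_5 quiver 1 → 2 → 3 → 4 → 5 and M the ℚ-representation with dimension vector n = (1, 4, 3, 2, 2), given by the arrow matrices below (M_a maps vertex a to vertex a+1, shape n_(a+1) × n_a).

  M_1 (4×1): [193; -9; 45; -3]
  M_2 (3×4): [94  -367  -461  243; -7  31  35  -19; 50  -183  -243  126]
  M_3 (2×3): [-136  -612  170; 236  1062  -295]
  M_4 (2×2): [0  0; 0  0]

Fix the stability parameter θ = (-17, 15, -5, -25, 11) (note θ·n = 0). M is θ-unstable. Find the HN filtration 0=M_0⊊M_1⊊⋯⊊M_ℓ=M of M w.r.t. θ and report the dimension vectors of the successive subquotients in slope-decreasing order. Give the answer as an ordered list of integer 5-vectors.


Barcode: M ≅ I[1,3], I[2,2], I[2,3], I[2,4], I[4,4], I[5,5]^2. HN layers by μ_θ (6 steps, strictly decreasing):
  μ^(1)=15; μ^(2)=11; μ^(3)=5; μ^(4)=-5; μ^(5)=-17; μ^(6)=-25

((0, 1, 0, 0, 0); (0, 0, 0, 0, 2); (0, 2, 2, 0, 0); (0, 1, 1, 1, 0); (1, 0, 0, 0, 0); (0, 0, 0, 1, 0))


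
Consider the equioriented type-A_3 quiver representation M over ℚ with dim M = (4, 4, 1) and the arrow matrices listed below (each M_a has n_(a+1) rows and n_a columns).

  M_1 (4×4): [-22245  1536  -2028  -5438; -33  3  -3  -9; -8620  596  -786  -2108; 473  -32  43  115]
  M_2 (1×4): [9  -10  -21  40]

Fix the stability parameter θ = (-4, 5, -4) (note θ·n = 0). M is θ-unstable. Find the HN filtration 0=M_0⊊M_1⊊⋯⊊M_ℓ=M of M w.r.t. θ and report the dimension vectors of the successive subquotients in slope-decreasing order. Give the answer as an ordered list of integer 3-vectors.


Interval decomposition of M: I[1,2]^3, I[1,3].
HN type (ℓ=3): μ^(1)=5; μ^(2)=1/2; μ^(3)=-4

((0, 3, 0); (0, 1, 1); (4, 0, 0))


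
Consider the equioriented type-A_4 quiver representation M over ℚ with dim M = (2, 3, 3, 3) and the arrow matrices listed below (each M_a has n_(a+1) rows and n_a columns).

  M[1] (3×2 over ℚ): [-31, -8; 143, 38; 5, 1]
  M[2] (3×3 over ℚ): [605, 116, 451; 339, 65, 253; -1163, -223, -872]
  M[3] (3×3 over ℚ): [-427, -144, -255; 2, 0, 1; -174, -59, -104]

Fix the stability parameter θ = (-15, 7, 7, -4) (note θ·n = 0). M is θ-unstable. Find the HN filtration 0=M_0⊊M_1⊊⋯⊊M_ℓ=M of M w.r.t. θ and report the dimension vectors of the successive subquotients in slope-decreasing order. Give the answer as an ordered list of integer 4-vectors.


Barcode: M ≅ I[1,4]^2, I[2,4]. HN layers by μ_θ (2 steps, strictly decreasing):
  μ^(1)=10/3; μ^(2)=-15

((0, 3, 3, 3); (2, 0, 0, 0))


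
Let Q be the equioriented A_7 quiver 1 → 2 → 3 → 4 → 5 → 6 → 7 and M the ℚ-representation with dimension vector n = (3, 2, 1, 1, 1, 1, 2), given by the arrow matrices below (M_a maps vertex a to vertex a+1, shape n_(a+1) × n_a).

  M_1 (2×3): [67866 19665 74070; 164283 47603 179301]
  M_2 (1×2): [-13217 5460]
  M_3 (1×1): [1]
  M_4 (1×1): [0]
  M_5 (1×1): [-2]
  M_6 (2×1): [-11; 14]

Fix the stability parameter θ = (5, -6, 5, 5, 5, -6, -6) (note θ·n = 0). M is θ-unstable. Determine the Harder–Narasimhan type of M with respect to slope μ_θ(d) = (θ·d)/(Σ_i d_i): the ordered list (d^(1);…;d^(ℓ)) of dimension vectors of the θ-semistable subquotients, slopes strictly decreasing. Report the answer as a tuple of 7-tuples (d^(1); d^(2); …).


Barcode: M ≅ I[1,1], I[1,2], I[1,4], I[5,7], I[7,7]. HN layers by μ_θ (4 steps, strictly decreasing):
  μ^(1)=5; μ^(2)=-1/2; μ^(3)=-7/3; μ^(4)=-6

((1, 0, 1, 1, 0, 0, 0); (2, 2, 0, 0, 0, 0, 0); (0, 0, 0, 0, 1, 1, 1); (0, 0, 0, 0, 0, 0, 1))


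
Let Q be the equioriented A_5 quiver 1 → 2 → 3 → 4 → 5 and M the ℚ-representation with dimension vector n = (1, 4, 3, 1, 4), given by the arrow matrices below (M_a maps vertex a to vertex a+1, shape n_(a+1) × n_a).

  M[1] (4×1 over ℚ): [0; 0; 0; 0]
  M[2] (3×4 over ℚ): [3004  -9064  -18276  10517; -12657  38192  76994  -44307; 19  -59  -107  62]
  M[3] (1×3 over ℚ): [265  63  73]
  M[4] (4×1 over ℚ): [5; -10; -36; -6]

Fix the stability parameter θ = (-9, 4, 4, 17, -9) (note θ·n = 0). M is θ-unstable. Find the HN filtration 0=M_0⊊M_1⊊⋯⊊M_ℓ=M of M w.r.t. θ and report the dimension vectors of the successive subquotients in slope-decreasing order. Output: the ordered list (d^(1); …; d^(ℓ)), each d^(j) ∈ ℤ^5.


Interval decomposition of M: I[1,1], I[2,2], I[2,3]^2, I[2,5], I[5,5]^3.
HN type (ℓ=2): μ^(1)=4; μ^(2)=-9

((0, 4, 3, 1, 1); (1, 0, 0, 0, 3))


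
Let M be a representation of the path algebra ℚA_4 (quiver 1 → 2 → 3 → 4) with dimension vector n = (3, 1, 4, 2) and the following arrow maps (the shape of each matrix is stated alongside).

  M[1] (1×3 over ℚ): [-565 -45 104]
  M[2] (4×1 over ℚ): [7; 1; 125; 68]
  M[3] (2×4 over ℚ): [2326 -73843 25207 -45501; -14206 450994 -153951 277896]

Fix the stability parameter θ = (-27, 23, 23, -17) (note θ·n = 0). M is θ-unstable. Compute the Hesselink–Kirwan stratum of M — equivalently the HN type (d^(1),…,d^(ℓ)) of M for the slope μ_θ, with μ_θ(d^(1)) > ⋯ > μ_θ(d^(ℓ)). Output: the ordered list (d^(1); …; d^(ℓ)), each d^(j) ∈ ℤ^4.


Interval decomposition of M: I[1,1]^2, I[1,4], I[3,3]^2, I[3,4].
HN type (ℓ=4): μ^(1)=23; μ^(2)=29/3; μ^(3)=3; μ^(4)=-27

((0, 0, 2, 0); (0, 1, 1, 1); (0, 0, 1, 1); (3, 0, 0, 0))
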